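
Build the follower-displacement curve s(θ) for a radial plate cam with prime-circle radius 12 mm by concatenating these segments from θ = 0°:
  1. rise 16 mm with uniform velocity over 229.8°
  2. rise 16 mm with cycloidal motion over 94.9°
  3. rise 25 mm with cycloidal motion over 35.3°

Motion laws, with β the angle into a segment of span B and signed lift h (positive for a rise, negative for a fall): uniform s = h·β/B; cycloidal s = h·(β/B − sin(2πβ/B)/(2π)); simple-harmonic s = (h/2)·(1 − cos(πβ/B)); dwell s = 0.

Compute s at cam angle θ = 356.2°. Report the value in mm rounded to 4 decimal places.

seg 1 [0°–229.8°] uniform, h=16: full span → s += 16 → s = 16.0000
seg 2 [229.8°–324.7°] cycloidal, h=16: full span → s += 16 → s = 32.0000
seg 3 [324.7°–360°] cycloidal, h=25: θ=356.2° here. β=31.5, B=35.3. 25·(0.8924 − sin(2π·0.8924)/(2π)) = 24.7994 → s = 56.7994

56.7994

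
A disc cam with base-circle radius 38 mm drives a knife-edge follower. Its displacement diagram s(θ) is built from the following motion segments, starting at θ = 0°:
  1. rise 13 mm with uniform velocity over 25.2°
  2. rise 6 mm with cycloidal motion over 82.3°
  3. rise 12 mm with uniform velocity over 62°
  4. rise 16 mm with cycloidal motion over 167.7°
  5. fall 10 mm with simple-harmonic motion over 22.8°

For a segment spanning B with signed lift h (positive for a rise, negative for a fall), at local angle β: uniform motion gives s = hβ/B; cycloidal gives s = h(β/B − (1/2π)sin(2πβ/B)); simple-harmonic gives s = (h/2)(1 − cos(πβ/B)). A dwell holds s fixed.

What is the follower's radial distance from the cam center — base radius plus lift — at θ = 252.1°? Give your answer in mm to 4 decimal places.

seg 1 [0°–25.2°] uniform, h=13: full span → s += 13 → s = 13.0000
seg 2 [25.2°–107.5°] cycloidal, h=6: full span → s += 6 → s = 19.0000
seg 3 [107.5°–169.5°] uniform, h=12: full span → s += 12 → s = 31.0000
seg 4 [169.5°–337.2°] cycloidal, h=16: θ=252.1° here. β=82.6, B=167.7. 16·(0.4925 − sin(2π·0.4925)/(2π)) = 7.7615 → s = 38.7615
radial distance = base radius + s = 38 + 38.7615 = 76.7615

76.7615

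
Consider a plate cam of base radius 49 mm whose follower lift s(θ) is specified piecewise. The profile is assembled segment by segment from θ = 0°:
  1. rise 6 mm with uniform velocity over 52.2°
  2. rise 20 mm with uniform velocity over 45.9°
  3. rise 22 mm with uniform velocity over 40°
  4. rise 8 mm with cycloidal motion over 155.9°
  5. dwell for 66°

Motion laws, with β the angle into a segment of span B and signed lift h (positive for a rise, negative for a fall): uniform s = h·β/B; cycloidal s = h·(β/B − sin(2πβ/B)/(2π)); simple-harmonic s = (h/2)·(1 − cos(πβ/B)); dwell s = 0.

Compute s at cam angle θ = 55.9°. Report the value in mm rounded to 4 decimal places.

seg 1 [0°–52.2°] uniform, h=6: full span → s += 6 → s = 6.0000
seg 2 [52.2°–98.1°] uniform, h=20: θ=55.9° here. β=3.7, B=45.9. 20·3.7/45.9 = 1.6122 → s = 7.6122

7.6122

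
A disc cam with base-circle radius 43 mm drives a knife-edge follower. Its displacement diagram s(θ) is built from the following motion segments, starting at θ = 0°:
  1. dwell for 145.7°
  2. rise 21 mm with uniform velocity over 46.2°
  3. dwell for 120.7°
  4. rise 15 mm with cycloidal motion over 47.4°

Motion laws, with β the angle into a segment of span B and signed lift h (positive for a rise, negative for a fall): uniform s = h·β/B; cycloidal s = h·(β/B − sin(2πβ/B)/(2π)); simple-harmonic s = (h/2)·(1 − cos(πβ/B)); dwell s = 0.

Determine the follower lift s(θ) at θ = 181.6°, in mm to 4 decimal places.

seg 1 [0°–145.7°] dwell: s stays 0.0000
seg 2 [145.7°–191.9°] uniform, h=21: θ=181.6° here. β=35.9, B=46.2. 21·35.9/46.2 = 16.3182 → s = 16.3182

16.3182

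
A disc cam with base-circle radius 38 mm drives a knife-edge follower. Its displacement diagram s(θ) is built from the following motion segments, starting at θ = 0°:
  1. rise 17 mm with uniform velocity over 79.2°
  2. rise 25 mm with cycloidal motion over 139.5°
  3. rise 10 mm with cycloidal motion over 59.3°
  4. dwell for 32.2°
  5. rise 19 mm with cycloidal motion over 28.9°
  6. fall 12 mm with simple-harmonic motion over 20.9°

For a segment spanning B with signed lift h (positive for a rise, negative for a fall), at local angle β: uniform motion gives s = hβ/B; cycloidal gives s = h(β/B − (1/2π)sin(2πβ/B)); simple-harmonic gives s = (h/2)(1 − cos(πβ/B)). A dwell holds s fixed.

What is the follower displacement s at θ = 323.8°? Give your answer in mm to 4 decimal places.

seg 1 [0°–79.2°] uniform, h=17: full span → s += 17 → s = 17.0000
seg 2 [79.2°–218.7°] cycloidal, h=25: full span → s += 25 → s = 42.0000
seg 3 [218.7°–278°] cycloidal, h=10: full span → s += 10 → s = 52.0000
seg 4 [278°–310.2°] dwell: s stays 52.0000
seg 5 [310.2°–339.1°] cycloidal, h=19: θ=323.8° here. β=13.6, B=28.9. 19·(0.4706 − sin(2π·0.4706)/(2π)) = 8.3855 → s = 60.3855

60.3855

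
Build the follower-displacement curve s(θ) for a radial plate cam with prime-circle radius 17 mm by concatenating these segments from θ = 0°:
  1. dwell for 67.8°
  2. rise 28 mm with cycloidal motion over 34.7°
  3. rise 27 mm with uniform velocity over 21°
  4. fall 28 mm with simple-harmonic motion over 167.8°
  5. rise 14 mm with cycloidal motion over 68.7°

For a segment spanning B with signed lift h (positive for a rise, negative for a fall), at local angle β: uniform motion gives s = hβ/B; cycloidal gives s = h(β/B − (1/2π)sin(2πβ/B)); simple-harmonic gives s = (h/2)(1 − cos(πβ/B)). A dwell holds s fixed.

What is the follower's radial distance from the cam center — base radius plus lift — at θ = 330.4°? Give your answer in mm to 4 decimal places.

seg 1 [0°–67.8°] dwell: s stays 0.0000
seg 2 [67.8°–102.5°] cycloidal, h=28: full span → s += 28 → s = 28.0000
seg 3 [102.5°–123.5°] uniform, h=27: full span → s += 27 → s = 55.0000
seg 4 [123.5°–291.3°] simple-harmonic, h=-28: full span → s += -28 → s = 27.0000
seg 5 [291.3°–360°] cycloidal, h=14: θ=330.4° here. β=39.1, B=68.7. 14·(0.5691 − sin(2π·0.5691)/(2π)) = 8.9058 → s = 35.9058
radial distance = base radius + s = 17 + 35.9058 = 52.9058

52.9058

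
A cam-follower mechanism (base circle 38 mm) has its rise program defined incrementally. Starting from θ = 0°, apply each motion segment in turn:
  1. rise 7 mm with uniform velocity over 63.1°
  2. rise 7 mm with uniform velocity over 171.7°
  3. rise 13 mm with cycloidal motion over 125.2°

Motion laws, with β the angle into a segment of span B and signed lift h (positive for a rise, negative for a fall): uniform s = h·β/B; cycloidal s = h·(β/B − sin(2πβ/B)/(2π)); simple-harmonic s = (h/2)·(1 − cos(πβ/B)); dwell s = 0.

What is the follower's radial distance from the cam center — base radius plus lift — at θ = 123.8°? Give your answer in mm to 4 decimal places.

seg 1 [0°–63.1°] uniform, h=7: full span → s += 7 → s = 7.0000
seg 2 [63.1°–234.8°] uniform, h=7: θ=123.8° here. β=60.7, B=171.7. 7·60.7/171.7 = 2.4747 → s = 9.4747
radial distance = base radius + s = 38 + 9.4747 = 47.4747

47.4747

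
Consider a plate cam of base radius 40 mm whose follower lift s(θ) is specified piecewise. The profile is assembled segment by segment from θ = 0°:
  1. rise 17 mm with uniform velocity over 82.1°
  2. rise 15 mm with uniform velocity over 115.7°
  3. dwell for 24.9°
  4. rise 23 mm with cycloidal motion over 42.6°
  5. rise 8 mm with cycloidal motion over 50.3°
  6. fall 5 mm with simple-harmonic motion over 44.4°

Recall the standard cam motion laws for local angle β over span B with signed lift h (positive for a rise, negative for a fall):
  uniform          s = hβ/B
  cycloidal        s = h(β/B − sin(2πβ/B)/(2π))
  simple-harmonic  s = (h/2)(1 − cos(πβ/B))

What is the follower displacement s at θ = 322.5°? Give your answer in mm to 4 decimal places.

seg 1 [0°–82.1°] uniform, h=17: full span → s += 17 → s = 17.0000
seg 2 [82.1°–197.8°] uniform, h=15: full span → s += 15 → s = 32.0000
seg 3 [197.8°–222.7°] dwell: s stays 32.0000
seg 4 [222.7°–265.3°] cycloidal, h=23: full span → s += 23 → s = 55.0000
seg 5 [265.3°–315.6°] cycloidal, h=8: full span → s += 8 → s = 63.0000
seg 6 [315.6°–360°] simple-harmonic, h=-5: θ=322.5° here. β=6.9, B=44.4. -5/2·(1 − cos(π·0.1554)) = -0.2921 → s = 62.7079

62.7079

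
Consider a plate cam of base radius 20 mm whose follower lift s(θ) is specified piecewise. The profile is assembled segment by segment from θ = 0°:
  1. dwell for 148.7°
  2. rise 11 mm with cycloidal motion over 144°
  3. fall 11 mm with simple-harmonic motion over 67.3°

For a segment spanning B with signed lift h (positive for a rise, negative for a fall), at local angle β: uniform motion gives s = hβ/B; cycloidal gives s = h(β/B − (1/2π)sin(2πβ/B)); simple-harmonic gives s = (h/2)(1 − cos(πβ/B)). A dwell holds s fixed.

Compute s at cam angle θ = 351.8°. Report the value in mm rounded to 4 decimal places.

seg 1 [0°–148.7°] dwell: s stays 0.0000
seg 2 [148.7°–292.7°] cycloidal, h=11: full span → s += 11 → s = 11.0000
seg 3 [292.7°–360°] simple-harmonic, h=-11: θ=351.8° here. β=59.1, B=67.3. -11/2·(1 − cos(π·0.8782)) = -10.6020 → s = 0.3980

0.3980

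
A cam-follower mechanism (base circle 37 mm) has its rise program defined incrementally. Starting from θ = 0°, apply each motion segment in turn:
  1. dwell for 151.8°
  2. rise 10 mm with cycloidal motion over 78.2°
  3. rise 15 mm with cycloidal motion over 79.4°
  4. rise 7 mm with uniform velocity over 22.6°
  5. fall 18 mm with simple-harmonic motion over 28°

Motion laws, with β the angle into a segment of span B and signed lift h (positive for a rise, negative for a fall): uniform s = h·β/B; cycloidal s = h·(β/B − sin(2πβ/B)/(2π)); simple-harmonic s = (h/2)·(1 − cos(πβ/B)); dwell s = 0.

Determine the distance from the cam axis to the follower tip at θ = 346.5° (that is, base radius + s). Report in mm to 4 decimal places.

seg 1 [0°–151.8°] dwell: s stays 0.0000
seg 2 [151.8°–230°] cycloidal, h=10: full span → s += 10 → s = 10.0000
seg 3 [230°–309.4°] cycloidal, h=15: full span → s += 15 → s = 25.0000
seg 4 [309.4°–332°] uniform, h=7: full span → s += 7 → s = 32.0000
seg 5 [332°–360°] simple-harmonic, h=-18: θ=346.5° here. β=14.5, B=28. -18/2·(1 − cos(π·0.5179)) = -9.5046 → s = 22.4954
radial distance = base radius + s = 37 + 22.4954 = 59.4954

59.4954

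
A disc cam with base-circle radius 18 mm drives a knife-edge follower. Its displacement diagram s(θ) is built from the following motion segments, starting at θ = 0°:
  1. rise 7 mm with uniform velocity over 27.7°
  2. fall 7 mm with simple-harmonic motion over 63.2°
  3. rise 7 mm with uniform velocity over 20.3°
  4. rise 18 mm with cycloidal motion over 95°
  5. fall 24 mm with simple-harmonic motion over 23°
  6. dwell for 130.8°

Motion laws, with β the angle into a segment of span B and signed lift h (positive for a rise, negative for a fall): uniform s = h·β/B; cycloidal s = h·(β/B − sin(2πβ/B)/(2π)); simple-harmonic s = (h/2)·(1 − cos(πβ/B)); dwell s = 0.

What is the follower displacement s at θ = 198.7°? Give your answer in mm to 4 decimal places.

seg 1 [0°–27.7°] uniform, h=7: full span → s += 7 → s = 7.0000
seg 2 [27.7°–90.9°] simple-harmonic, h=-7: full span → s += -7 → s = 0.0000
seg 3 [90.9°–111.2°] uniform, h=7: full span → s += 7 → s = 7.0000
seg 4 [111.2°–206.2°] cycloidal, h=18: θ=198.7° here. β=87.5, B=95. 18·(0.9211 − sin(2π·0.9211)/(2π)) = 17.9424 → s = 24.9424

24.9424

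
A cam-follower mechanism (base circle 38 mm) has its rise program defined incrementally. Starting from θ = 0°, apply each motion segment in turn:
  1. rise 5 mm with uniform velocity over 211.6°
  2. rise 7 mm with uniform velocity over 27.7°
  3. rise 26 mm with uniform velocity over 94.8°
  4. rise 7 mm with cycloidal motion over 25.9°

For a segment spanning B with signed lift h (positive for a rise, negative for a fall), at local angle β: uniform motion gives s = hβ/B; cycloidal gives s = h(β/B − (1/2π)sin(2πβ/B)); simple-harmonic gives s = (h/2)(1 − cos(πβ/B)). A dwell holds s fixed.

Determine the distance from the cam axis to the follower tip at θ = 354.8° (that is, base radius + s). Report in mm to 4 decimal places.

seg 1 [0°–211.6°] uniform, h=5: full span → s += 5 → s = 5.0000
seg 2 [211.6°–239.3°] uniform, h=7: full span → s += 7 → s = 12.0000
seg 3 [239.3°–334.1°] uniform, h=26: full span → s += 26 → s = 38.0000
seg 4 [334.1°–360°] cycloidal, h=7: θ=354.8° here. β=20.7, B=25.9. 7·(0.7992 − sin(2π·0.7992)/(2π)) = 6.6558 → s = 44.6558
radial distance = base radius + s = 38 + 44.6558 = 82.6558

82.6558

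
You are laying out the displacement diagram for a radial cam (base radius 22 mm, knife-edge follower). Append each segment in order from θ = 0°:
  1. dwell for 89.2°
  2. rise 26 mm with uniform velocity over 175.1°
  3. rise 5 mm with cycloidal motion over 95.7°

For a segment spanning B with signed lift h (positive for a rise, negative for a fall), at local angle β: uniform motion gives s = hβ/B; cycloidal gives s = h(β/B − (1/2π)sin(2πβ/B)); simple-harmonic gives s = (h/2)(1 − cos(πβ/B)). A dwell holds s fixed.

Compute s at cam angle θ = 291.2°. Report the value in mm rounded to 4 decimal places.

seg 1 [0°–89.2°] dwell: s stays 0.0000
seg 2 [89.2°–264.3°] uniform, h=26: full span → s += 26 → s = 26.0000
seg 3 [264.3°–360°] cycloidal, h=5: θ=291.2° here. β=26.9, B=95.7. 5·(0.2811 − sin(2π·0.2811)/(2π)) = 0.6248 → s = 26.6248

26.6248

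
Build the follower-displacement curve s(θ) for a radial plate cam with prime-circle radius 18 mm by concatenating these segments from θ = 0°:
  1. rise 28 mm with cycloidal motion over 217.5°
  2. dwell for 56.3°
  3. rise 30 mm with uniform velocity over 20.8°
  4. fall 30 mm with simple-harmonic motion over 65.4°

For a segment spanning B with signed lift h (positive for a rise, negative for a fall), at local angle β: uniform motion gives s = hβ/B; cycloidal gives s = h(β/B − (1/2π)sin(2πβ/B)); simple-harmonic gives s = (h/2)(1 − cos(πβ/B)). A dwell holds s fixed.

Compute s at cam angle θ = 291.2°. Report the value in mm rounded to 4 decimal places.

seg 1 [0°–217.5°] cycloidal, h=28: full span → s += 28 → s = 28.0000
seg 2 [217.5°–273.8°] dwell: s stays 28.0000
seg 3 [273.8°–294.6°] uniform, h=30: θ=291.2° here. β=17.4, B=20.8. 30·17.4/20.8 = 25.0962 → s = 53.0962

53.0962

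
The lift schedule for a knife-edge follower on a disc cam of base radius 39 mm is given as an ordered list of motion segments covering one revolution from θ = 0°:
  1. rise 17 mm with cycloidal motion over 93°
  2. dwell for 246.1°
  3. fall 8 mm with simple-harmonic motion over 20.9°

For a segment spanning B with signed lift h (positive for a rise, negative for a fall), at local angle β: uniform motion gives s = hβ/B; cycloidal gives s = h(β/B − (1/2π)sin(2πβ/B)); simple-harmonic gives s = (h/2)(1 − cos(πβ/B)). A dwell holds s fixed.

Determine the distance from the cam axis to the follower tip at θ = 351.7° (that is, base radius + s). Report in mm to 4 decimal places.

seg 1 [0°–93°] cycloidal, h=17: full span → s += 17 → s = 17.0000
seg 2 [93°–339.1°] dwell: s stays 17.0000
seg 3 [339.1°–360°] simple-harmonic, h=-8: θ=351.7° here. β=12.6, B=20.9. -8/2·(1 − cos(π·0.6029)) = -5.2703 → s = 11.7297
radial distance = base radius + s = 39 + 11.7297 = 50.7297

50.7297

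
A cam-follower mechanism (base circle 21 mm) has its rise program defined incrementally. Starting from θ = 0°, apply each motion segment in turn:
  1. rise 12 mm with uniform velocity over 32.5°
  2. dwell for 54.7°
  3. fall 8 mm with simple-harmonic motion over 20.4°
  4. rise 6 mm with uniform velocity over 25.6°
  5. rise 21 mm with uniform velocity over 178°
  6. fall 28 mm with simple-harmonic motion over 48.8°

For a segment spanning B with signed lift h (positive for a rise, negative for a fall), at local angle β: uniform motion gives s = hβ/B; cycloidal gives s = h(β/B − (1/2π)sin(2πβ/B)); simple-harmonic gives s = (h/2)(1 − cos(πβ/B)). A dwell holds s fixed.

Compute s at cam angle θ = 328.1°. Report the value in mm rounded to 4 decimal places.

seg 1 [0°–32.5°] uniform, h=12: full span → s += 12 → s = 12.0000
seg 2 [32.5°–87.2°] dwell: s stays 12.0000
seg 3 [87.2°–107.6°] simple-harmonic, h=-8: full span → s += -8 → s = 4.0000
seg 4 [107.6°–133.2°] uniform, h=6: full span → s += 6 → s = 10.0000
seg 5 [133.2°–311.2°] uniform, h=21: full span → s += 21 → s = 31.0000
seg 6 [311.2°–360°] simple-harmonic, h=-28: θ=328.1° here. β=16.9, B=48.8. -28/2·(1 − cos(π·0.3463)) = -7.5000 → s = 23.5000

23.5000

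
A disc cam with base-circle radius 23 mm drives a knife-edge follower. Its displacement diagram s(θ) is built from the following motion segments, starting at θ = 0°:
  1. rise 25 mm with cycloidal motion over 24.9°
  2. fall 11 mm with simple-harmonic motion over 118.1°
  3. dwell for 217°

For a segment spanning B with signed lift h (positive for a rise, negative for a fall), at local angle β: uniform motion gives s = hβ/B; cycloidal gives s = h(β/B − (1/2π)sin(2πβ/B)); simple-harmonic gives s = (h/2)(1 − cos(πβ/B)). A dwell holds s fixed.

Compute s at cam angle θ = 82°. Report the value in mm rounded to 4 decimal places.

seg 1 [0°–24.9°] cycloidal, h=25: full span → s += 25 → s = 25.0000
seg 2 [24.9°–143°] simple-harmonic, h=-11: θ=82° here. β=57.1, B=118.1. -11/2·(1 − cos(π·0.4835)) = -5.2148 → s = 19.7852

19.7852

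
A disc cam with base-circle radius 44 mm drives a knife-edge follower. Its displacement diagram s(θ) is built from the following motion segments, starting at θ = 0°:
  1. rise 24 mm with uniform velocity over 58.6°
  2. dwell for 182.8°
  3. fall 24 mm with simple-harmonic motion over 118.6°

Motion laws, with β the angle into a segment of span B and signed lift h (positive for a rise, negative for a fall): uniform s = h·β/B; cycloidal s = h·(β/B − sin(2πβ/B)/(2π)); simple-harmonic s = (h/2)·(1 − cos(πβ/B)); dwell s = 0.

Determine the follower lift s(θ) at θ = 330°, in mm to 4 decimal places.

seg 1 [0°–58.6°] uniform, h=24: full span → s += 24 → s = 24.0000
seg 2 [58.6°–241.4°] dwell: s stays 24.0000
seg 3 [241.4°–360°] simple-harmonic, h=-24: θ=330° here. β=88.6, B=118.6. -24/2·(1 − cos(π·0.7470)) = -20.4062 → s = 3.5938

3.5938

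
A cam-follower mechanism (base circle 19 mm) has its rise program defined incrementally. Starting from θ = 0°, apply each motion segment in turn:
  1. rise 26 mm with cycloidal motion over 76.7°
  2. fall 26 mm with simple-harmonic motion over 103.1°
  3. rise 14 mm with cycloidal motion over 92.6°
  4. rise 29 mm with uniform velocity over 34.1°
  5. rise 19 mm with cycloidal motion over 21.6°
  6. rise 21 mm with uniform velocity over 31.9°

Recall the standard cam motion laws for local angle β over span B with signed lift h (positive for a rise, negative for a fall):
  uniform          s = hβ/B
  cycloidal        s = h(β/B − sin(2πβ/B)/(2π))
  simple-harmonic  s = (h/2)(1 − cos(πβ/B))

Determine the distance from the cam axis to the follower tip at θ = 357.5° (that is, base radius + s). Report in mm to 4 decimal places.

seg 1 [0°–76.7°] cycloidal, h=26: full span → s += 26 → s = 26.0000
seg 2 [76.7°–179.8°] simple-harmonic, h=-26: full span → s += -26 → s = 0.0000
seg 3 [179.8°–272.4°] cycloidal, h=14: full span → s += 14 → s = 14.0000
seg 4 [272.4°–306.5°] uniform, h=29: full span → s += 29 → s = 43.0000
seg 5 [306.5°–328.1°] cycloidal, h=19: full span → s += 19 → s = 62.0000
seg 6 [328.1°–360°] uniform, h=21: θ=357.5° here. β=29.4, B=31.9. 21·29.4/31.9 = 19.3542 → s = 81.3542
radial distance = base radius + s = 19 + 81.3542 = 100.3542

100.3542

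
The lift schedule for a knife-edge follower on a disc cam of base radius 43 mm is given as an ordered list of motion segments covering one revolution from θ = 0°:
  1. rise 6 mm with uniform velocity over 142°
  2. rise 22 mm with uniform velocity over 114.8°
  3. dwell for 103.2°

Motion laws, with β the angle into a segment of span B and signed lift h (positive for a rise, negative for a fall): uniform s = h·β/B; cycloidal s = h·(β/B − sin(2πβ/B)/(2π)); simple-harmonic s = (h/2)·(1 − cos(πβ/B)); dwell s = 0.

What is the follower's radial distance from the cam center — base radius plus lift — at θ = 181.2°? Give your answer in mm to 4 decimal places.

seg 1 [0°–142°] uniform, h=6: full span → s += 6 → s = 6.0000
seg 2 [142°–256.8°] uniform, h=22: θ=181.2° here. β=39.2, B=114.8. 22·39.2/114.8 = 7.5122 → s = 13.5122
radial distance = base radius + s = 43 + 13.5122 = 56.5122

56.5122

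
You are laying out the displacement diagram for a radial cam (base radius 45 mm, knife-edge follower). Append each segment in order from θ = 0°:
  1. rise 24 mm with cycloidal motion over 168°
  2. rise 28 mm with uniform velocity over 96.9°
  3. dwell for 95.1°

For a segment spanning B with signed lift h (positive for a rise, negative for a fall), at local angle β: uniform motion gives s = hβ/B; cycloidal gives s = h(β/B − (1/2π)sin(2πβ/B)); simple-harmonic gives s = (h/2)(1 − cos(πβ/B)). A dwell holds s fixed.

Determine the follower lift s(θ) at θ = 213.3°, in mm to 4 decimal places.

seg 1 [0°–168°] cycloidal, h=24: full span → s += 24 → s = 24.0000
seg 2 [168°–264.9°] uniform, h=28: θ=213.3° here. β=45.3, B=96.9. 28·45.3/96.9 = 13.0898 → s = 37.0898

37.0898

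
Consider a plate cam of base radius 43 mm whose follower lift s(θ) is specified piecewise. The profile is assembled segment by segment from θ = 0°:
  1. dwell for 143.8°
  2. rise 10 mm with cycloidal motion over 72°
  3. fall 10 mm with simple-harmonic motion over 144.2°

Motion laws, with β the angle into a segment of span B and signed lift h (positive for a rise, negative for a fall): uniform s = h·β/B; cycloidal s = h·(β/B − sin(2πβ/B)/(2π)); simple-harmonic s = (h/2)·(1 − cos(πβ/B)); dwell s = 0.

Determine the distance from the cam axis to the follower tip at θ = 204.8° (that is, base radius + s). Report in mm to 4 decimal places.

seg 1 [0°–143.8°] dwell: s stays 0.0000
seg 2 [143.8°–215.8°] cycloidal, h=10: θ=204.8° here. β=61, B=72. 10·(0.8472 − sin(2π·0.8472)/(2π)) = 9.7759 → s = 9.7759
radial distance = base radius + s = 43 + 9.7759 = 52.7759

52.7759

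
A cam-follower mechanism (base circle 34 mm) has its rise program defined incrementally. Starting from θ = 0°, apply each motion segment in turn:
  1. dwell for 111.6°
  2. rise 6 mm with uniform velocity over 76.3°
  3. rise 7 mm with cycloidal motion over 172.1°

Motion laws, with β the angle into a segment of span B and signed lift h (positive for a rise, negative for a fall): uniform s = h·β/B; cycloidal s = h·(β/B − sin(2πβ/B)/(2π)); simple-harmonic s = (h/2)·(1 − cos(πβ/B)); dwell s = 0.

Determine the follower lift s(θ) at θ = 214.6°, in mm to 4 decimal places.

seg 1 [0°–111.6°] dwell: s stays 0.0000
seg 2 [111.6°–187.9°] uniform, h=6: full span → s += 6 → s = 6.0000
seg 3 [187.9°–360°] cycloidal, h=7: θ=214.6° here. β=26.7, B=172.1. 7·(0.1551 − sin(2π·0.1551)/(2π)) = 0.1640 → s = 6.1640

6.1640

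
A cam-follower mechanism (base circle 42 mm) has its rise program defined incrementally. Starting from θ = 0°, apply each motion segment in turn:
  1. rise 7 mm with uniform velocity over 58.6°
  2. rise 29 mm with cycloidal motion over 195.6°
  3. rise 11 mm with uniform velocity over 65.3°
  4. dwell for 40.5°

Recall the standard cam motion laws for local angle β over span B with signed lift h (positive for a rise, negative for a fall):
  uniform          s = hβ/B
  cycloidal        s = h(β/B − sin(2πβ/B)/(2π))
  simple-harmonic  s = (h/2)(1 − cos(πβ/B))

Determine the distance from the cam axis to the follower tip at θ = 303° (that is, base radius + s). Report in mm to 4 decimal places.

seg 1 [0°–58.6°] uniform, h=7: full span → s += 7 → s = 7.0000
seg 2 [58.6°–254.2°] cycloidal, h=29: full span → s += 29 → s = 36.0000
seg 3 [254.2°–319.5°] uniform, h=11: θ=303° here. β=48.8, B=65.3. 11·48.8/65.3 = 8.2205 → s = 44.2205
radial distance = base radius + s = 42 + 44.2205 = 86.2205

86.2205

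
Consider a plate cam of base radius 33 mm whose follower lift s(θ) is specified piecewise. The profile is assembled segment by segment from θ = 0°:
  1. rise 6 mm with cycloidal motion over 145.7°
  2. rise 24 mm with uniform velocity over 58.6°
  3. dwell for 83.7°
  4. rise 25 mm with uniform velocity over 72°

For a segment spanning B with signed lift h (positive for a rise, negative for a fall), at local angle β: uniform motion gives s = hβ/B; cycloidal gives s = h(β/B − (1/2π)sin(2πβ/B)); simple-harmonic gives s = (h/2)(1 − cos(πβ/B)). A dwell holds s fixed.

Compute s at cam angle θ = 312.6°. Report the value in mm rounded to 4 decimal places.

seg 1 [0°–145.7°] cycloidal, h=6: full span → s += 6 → s = 6.0000
seg 2 [145.7°–204.3°] uniform, h=24: full span → s += 24 → s = 30.0000
seg 3 [204.3°–288°] dwell: s stays 30.0000
seg 4 [288°–360°] uniform, h=25: θ=312.6° here. β=24.6, B=72. 25·24.6/72 = 8.5417 → s = 38.5417

38.5417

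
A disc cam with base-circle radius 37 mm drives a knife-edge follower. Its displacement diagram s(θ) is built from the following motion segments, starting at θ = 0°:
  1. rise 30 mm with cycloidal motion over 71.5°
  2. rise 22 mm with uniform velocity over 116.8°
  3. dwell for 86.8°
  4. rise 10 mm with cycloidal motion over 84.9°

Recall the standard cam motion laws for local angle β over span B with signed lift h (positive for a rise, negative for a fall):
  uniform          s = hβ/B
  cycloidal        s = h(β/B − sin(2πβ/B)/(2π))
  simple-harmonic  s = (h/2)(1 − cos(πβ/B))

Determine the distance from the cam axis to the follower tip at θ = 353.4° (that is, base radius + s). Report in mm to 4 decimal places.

seg 1 [0°–71.5°] cycloidal, h=30: full span → s += 30 → s = 30.0000
seg 2 [71.5°–188.3°] uniform, h=22: full span → s += 22 → s = 52.0000
seg 3 [188.3°–275.1°] dwell: s stays 52.0000
seg 4 [275.1°–360°] cycloidal, h=10: θ=353.4° here. β=78.3, B=84.9. 10·(0.9223 − sin(2π·0.9223)/(2π)) = 9.9695 → s = 61.9695
radial distance = base radius + s = 37 + 61.9695 = 98.9695

98.9695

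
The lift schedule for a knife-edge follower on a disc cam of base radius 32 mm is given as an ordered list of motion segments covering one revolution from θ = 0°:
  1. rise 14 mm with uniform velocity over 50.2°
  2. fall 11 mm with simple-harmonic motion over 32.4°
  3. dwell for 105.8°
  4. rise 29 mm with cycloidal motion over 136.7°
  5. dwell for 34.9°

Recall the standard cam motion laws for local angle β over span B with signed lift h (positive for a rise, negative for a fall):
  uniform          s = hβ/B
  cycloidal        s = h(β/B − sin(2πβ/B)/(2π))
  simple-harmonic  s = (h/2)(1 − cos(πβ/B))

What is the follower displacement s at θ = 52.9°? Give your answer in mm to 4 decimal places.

seg 1 [0°–50.2°] uniform, h=14: full span → s += 14 → s = 14.0000
seg 2 [50.2°–82.6°] simple-harmonic, h=-11: θ=52.9° here. β=2.7, B=32.4. -11/2·(1 − cos(π·0.0833)) = -0.1874 → s = 13.8126

13.8126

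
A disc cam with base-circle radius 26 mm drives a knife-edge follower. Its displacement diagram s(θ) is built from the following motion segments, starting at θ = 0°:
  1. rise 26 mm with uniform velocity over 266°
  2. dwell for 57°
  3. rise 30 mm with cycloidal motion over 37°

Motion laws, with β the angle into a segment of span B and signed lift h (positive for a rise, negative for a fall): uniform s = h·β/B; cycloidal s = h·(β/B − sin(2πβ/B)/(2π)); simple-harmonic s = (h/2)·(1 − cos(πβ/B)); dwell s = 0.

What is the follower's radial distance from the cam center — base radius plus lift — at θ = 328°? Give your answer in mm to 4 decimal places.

seg 1 [0°–266°] uniform, h=26: full span → s += 26 → s = 26.0000
seg 2 [266°–323°] dwell: s stays 26.0000
seg 3 [323°–360°] cycloidal, h=30: θ=328° here. β=5, B=37. 30·(0.1351 − sin(2π·0.1351)/(2π)) = 0.4699 → s = 26.4699
radial distance = base radius + s = 26 + 26.4699 = 52.4699

52.4699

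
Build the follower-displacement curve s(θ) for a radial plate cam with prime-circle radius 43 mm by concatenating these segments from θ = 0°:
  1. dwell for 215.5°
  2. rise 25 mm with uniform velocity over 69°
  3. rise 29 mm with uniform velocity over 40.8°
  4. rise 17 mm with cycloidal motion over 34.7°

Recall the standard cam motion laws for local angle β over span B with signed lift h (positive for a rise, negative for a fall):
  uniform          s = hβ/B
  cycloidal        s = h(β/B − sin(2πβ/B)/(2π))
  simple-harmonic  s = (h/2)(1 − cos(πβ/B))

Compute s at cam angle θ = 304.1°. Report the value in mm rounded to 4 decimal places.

seg 1 [0°–215.5°] dwell: s stays 0.0000
seg 2 [215.5°–284.5°] uniform, h=25: full span → s += 25 → s = 25.0000
seg 3 [284.5°–325.3°] uniform, h=29: θ=304.1° here. β=19.6, B=40.8. 29·19.6/40.8 = 13.9314 → s = 38.9314

38.9314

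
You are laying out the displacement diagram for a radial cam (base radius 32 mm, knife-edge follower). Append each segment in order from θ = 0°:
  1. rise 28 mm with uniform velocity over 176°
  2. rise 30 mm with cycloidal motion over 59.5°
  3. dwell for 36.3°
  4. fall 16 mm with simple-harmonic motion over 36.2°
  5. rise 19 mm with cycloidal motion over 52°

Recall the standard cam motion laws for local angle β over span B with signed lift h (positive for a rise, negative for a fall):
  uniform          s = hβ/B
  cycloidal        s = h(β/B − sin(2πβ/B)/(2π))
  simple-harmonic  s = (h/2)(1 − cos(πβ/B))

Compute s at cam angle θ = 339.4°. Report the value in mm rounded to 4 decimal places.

seg 1 [0°–176°] uniform, h=28: full span → s += 28 → s = 28.0000
seg 2 [176°–235.5°] cycloidal, h=30: full span → s += 30 → s = 58.0000
seg 3 [235.5°–271.8°] dwell: s stays 58.0000
seg 4 [271.8°–308°] simple-harmonic, h=-16: full span → s += -16 → s = 42.0000
seg 5 [308°–360°] cycloidal, h=19: θ=339.4° here. β=31.4, B=52. 19·(0.6038 − sin(2π·0.6038)/(2π)) = 13.3091 → s = 55.3091

55.3091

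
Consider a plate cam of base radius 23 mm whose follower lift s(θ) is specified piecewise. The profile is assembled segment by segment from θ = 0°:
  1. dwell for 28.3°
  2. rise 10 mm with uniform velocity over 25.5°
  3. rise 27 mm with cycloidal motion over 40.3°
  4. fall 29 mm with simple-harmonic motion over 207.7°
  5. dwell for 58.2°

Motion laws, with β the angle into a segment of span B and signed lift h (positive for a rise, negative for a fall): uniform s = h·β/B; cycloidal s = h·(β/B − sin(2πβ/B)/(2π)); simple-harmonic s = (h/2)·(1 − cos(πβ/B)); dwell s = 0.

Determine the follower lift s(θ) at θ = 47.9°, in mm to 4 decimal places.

seg 1 [0°–28.3°] dwell: s stays 0.0000
seg 2 [28.3°–53.8°] uniform, h=10: θ=47.9° here. β=19.6, B=25.5. 10·19.6/25.5 = 7.6863 → s = 7.6863

7.6863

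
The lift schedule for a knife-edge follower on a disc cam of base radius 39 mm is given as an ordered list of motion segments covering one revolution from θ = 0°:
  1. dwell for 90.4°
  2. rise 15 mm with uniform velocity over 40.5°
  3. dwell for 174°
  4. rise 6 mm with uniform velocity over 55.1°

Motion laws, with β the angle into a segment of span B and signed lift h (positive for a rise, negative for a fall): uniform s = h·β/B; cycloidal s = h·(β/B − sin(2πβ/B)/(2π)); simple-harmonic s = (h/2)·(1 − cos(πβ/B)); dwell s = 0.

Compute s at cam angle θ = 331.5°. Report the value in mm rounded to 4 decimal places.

seg 1 [0°–90.4°] dwell: s stays 0.0000
seg 2 [90.4°–130.9°] uniform, h=15: full span → s += 15 → s = 15.0000
seg 3 [130.9°–304.9°] dwell: s stays 15.0000
seg 4 [304.9°–360°] uniform, h=6: θ=331.5° here. β=26.6, B=55.1. 6·26.6/55.1 = 2.8966 → s = 17.8966

17.8966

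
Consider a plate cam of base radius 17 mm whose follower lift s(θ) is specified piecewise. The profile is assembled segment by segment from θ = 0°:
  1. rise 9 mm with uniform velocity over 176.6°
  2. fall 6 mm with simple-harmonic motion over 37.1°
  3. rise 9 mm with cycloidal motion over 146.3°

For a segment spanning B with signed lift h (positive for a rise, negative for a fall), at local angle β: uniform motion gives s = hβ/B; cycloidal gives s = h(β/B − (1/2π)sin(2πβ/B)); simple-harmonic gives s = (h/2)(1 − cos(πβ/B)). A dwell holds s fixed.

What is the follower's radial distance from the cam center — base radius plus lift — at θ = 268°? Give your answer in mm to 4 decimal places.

seg 1 [0°–176.6°] uniform, h=9: full span → s += 9 → s = 9.0000
seg 2 [176.6°–213.7°] simple-harmonic, h=-6: full span → s += -6 → s = 3.0000
seg 3 [213.7°–360°] cycloidal, h=9: θ=268° here. β=54.3, B=146.3. 9·(0.3712 − sin(2π·0.3712)/(2π)) = 2.3034 → s = 5.3034
radial distance = base radius + s = 17 + 5.3034 = 22.3034

22.3034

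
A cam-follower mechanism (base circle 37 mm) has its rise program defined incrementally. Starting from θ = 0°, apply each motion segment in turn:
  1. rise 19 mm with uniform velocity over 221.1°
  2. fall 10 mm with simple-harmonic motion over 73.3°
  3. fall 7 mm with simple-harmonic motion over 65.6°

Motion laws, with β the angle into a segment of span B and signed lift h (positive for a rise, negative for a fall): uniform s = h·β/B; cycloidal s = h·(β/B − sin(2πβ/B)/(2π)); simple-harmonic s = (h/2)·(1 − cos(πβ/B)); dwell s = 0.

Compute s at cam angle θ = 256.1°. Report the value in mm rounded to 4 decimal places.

seg 1 [0°–221.1°] uniform, h=19: full span → s += 19 → s = 19.0000
seg 2 [221.1°–294.4°] simple-harmonic, h=-10: θ=256.1° here. β=35, B=73.3. -10/2·(1 − cos(π·0.4775)) = -4.6467 → s = 14.3533

14.3533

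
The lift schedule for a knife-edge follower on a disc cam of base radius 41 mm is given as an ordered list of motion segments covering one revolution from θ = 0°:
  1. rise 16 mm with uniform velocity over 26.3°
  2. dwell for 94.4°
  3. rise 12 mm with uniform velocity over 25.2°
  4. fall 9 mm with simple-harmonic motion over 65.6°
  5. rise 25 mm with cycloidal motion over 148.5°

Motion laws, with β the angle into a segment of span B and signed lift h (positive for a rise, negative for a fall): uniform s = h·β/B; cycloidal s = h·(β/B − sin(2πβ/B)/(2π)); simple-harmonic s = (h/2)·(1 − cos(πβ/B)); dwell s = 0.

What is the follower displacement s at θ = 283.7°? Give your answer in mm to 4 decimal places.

seg 1 [0°–26.3°] uniform, h=16: full span → s += 16 → s = 16.0000
seg 2 [26.3°–120.7°] dwell: s stays 16.0000
seg 3 [120.7°–145.9°] uniform, h=12: full span → s += 12 → s = 28.0000
seg 4 [145.9°–211.5°] simple-harmonic, h=-9: full span → s += -9 → s = 19.0000
seg 5 [211.5°–360°] cycloidal, h=25: θ=283.7° here. β=72.2, B=148.5. 25·(0.4862 − sin(2π·0.4862)/(2π)) = 11.8102 → s = 30.8102

30.8102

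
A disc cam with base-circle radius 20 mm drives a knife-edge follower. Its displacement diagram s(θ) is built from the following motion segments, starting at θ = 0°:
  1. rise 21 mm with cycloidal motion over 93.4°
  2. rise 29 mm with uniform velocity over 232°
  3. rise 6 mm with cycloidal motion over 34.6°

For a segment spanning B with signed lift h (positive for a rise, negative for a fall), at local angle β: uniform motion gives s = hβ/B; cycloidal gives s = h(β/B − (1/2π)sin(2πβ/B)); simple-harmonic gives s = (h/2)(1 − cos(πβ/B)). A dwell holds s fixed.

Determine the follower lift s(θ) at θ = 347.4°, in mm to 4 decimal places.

seg 1 [0°–93.4°] cycloidal, h=21: full span → s += 21 → s = 21.0000
seg 2 [93.4°–325.4°] uniform, h=29: full span → s += 29 → s = 50.0000
seg 3 [325.4°–360°] cycloidal, h=6: θ=347.4° here. β=22, B=34.6. 6·(0.6358 − sin(2π·0.6358)/(2π)) = 4.5346 → s = 54.5346

54.5346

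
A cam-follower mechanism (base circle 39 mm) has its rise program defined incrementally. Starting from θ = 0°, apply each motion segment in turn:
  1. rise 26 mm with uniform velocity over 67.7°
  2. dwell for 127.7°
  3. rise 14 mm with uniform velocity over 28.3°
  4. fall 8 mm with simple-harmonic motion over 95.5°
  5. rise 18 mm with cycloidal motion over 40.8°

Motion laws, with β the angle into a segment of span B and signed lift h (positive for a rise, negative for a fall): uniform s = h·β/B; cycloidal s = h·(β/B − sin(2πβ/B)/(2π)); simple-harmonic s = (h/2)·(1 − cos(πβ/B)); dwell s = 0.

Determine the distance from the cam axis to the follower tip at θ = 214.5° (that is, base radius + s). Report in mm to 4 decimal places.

seg 1 [0°–67.7°] uniform, h=26: full span → s += 26 → s = 26.0000
seg 2 [67.7°–195.4°] dwell: s stays 26.0000
seg 3 [195.4°–223.7°] uniform, h=14: θ=214.5° here. β=19.1, B=28.3. 14·19.1/28.3 = 9.4488 → s = 35.4488
radial distance = base radius + s = 39 + 35.4488 = 74.4488

74.4488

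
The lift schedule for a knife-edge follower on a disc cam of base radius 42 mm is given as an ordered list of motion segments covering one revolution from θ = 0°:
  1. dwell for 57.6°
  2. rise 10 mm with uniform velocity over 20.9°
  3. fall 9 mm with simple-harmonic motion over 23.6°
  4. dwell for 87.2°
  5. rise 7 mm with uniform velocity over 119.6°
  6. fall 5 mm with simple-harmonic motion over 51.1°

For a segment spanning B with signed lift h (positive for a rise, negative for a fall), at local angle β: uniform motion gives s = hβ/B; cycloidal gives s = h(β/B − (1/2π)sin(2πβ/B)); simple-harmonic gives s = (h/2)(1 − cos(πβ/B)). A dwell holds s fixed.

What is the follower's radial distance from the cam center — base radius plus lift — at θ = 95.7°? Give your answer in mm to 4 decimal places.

seg 1 [0°–57.6°] dwell: s stays 0.0000
seg 2 [57.6°–78.5°] uniform, h=10: full span → s += 10 → s = 10.0000
seg 3 [78.5°–102.1°] simple-harmonic, h=-9: θ=95.7° here. β=17.2, B=23.6. -9/2·(1 − cos(π·0.7288)) = -7.4633 → s = 2.5367
radial distance = base radius + s = 42 + 2.5367 = 44.5367

44.5367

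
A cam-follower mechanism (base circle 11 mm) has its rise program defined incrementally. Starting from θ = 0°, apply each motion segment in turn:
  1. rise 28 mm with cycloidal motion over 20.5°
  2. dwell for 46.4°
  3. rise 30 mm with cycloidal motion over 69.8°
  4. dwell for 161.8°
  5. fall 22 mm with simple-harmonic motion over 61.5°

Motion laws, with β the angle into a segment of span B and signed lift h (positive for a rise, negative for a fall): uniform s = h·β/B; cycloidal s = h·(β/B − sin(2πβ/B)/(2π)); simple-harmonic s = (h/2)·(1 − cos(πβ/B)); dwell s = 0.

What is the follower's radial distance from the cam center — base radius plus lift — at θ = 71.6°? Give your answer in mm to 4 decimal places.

seg 1 [0°–20.5°] cycloidal, h=28: full span → s += 28 → s = 28.0000
seg 2 [20.5°–66.9°] dwell: s stays 28.0000
seg 3 [66.9°–136.7°] cycloidal, h=30: θ=71.6° here. β=4.7, B=69.8. 30·(0.0673 − sin(2π·0.0673)/(2π)) = 0.0597 → s = 28.0597
radial distance = base radius + s = 11 + 28.0597 = 39.0597

39.0597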